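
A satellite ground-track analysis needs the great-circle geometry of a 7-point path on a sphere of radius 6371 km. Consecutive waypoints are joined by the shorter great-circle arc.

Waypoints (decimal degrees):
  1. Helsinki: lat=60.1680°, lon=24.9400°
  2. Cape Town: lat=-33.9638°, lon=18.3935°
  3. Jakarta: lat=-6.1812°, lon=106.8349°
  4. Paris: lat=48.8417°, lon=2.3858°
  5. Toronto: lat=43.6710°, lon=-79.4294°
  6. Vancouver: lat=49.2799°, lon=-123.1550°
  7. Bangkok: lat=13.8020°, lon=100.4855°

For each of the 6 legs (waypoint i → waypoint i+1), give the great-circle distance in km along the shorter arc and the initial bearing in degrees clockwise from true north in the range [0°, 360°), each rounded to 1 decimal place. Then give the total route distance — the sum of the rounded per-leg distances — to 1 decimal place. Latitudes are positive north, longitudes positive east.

Leg 1: φ1=1.0501297, φ2=-0.5927801, Δφ=-1.6429098, Δλ=-0.1142580 rad; a=sin²(Δφ/2)+cosφ1·cosφ2·sin²(Δλ/2)=0.5373706201; c=2·atan2(√a, √(1-a))=1.645607330; dist=6371·c=10484.164 ≈ 10484.2 km; running total=10484.2 km
Leg 1 bearing: y=sinΔλ·cosφ2=-0.09455845, x=cosφ1·sinφ2-sinφ1·cosφ2·cosΔλ=-0.99270965; θ=atan2(y, x)=-174.5588° <0 so +360° → 185.4412° ≈ 185.4°
Leg 2: φ1=-0.5927801, φ2=-0.1078823, Δφ=0.4848978, Δλ=1.5435936 rad; a=sin²(Δφ/2)+cosφ1·cosφ2·sin²(Δλ/2)=0.4587093073; c=2·atan2(√a, √(1-a))=1.488120789; dist=6371·c=9480.818 ≈ 9480.8 km; running total=19965.0 km
Leg 2 bearing: y=sinΔλ·cosφ2=0.99381853, x=cosφ1·sinφ2-sinφ1·cosφ2·cosΔλ=-0.07419602; θ=atan2(y, x)=94.2696° ≈ 94.3°
Leg 3: φ1=-0.1078823, φ2=0.8524485, Δφ=0.9603308, Δλ=-1.8229807 rad; a=sin²(Δφ/2)+cosφ1·cosφ2·sin²(Δλ/2)=0.6221655811; c=2·atan2(√a, √(1-a))=1.817626217; dist=6371·c=11580.097 ≈ 11580.1 km; running total=31545.1 km
Leg 3 bearing: y=sinΔλ·cosφ2=-0.63732445, x=cosφ1·sinφ2-sinφ1·cosφ2·cosΔλ=0.73083502; θ=atan2(y, x)=-41.0900° <0 so +360° → 318.9100° ≈ 318.9°
Leg 4: φ1=0.8524485, φ2=0.7622027, Δφ=-0.0902457, Δλ=-1.4279446 rad; a=sin²(Δφ/2)+cosφ1·cosφ2·sin²(Δλ/2)=0.2061707508; c=2·atan2(√a, √(1-a))=0.942634464; dist=6371·c=6005.524 ≈ 6005.5 km; running total=37550.6 km
Leg 4 bearing: y=sinΔλ·cosφ2=-0.71594906, x=cosφ1·sinφ2-sinφ1·cosφ2·cosΔλ=0.37692762; θ=atan2(y, x)=-62.2344° <0 so +360° → 297.7656° ≈ 297.8°
Leg 5: φ1=0.7622027, φ2=0.8600965, Δφ=0.0978938, Δλ=-0.7631557 rad; a=sin²(Δφ/2)+cosφ1·cosφ2·sin²(Δλ/2)=0.0678279296; c=2·atan2(√a, √(1-a))=0.526951573; dist=6371·c=3357.208 ≈ 3357.2 km; running total=40907.8 km
Leg 5 bearing: y=sinΔλ·cosφ2=-0.45091772, x=cosφ1·sinφ2-sinφ1·cosφ2·cosΔλ=0.22267109; θ=atan2(y, x)=-63.7190° <0 so +360° → 296.2810° ≈ 296.3°
Leg 6: φ1=0.8600965, φ2=0.2408903, Δφ=-0.6192062, Δλ=3.9032631 rad; a=sin²(Δφ/2)+cosφ1·cosφ2·sin²(Δλ/2)=0.6388313222; c=2·atan2(√a, √(1-a))=1.852156552; dist=6371·c=11800.089 ≈ 11800.1 km; running total=52707.9 km
Leg 6 bearing: y=sinΔλ·cosφ2=-0.67020438, x=cosφ1·sinφ2-sinφ1·cosφ2·cosΔλ=0.68828014; θ=atan2(y, x)=-44.2377° <0 so +360° → 315.7623° ≈ 315.8°

Leg 1: dist=10484.2 km, bearing=185.4°
Leg 2: dist=9480.8 km, bearing=94.3°
Leg 3: dist=11580.1 km, bearing=318.9°
Leg 4: dist=6005.5 km, bearing=297.8°
Leg 5: dist=3357.2 km, bearing=296.3°
Leg 6: dist=11800.1 km, bearing=315.8°
Total: 52707.9 km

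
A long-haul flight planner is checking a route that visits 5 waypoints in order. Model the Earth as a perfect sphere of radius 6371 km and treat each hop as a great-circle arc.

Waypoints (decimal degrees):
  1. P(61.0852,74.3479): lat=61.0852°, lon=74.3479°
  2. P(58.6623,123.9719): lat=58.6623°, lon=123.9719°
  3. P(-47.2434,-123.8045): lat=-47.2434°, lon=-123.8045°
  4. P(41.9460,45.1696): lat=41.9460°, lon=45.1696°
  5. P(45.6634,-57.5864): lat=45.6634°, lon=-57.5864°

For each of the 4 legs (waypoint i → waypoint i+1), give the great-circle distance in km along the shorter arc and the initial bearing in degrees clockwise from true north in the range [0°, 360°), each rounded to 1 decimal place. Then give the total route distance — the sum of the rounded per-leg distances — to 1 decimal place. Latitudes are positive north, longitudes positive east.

Leg 1: φ1=1.0661379, φ2=1.0238503, Δφ=-0.0422876, Δλ=0.8661022 rad; a=sin²(Δφ/2)+cosφ1·cosφ2·sin²(Δλ/2)=0.0447296431; c=2·atan2(√a, √(1-a))=0.426206237; dist=6371·c=2715.360 ≈ 2715.4 km; running total=2715.4 km
Leg 1 bearing: y=sinΔλ·cosφ2=0.39620293, x=cosφ1·sinφ2-sinφ1·cosφ2·cosΔλ=0.11806288; θ=atan2(y, x)=73.4067° ≈ 73.4°
Leg 2: φ1=1.0238503, φ2=-0.8245529, Δφ=-1.8484032, Δλ=-4.3245140 rad; a=sin²(Δφ/2)+cosφ1·cosφ2·sin²(Δλ/2)=0.8803356882; c=2·atan2(√a, √(1-a))=2.435143076; dist=6371·c=15514.297 ≈ 15514.3 km; running total=18229.7 km
Leg 2 bearing: y=sinΔλ·cosφ2=0.62845425, x=cosφ1·sinφ2-sinφ1·cosφ2·cosΔλ=-0.16255558; θ=atan2(y, x)=104.5022° ≈ 104.5°
Leg 3: φ1=-0.8245529, φ2=0.7320958, Δφ=1.5566487, Δλ=2.9491544 rad; a=sin²(Δφ/2)+cosφ1·cosφ2·sin²(Δλ/2)=0.9932040759; c=2·atan2(√a, √(1-a))=2.976530544; dist=6371·c=18963.476 ≈ 18963.5 km; running total=37193.2 km
Leg 3 bearing: y=sinΔλ·cosφ2=0.14224901, x=cosφ1·sinφ2-sinφ1·cosφ2·cosΔλ=-0.08224462; θ=atan2(y, x)=120.0354° ≈ 120.0°
Leg 4: φ1=0.7320958, φ2=0.7969767, Δφ=0.0648809, Δλ=-1.7934305 rad; a=sin²(Δφ/2)+cosφ1·cosφ2·sin²(Δλ/2)=0.3183401746; c=2·atan2(√a, √(1-a))=1.198967758; dist=6371·c=7638.624 ≈ 7638.6 km; running total=44831.8 km
Leg 4 bearing: y=sinΔλ·cosφ2=-0.68162360, x=cosφ1·sinφ2-sinφ1·cosφ2·cosΔλ=0.63512842; θ=atan2(y, x)=-47.0223° <0 so +360° → 312.9777° ≈ 313.0°

Leg 1: dist=2715.4 km, bearing=73.4°
Leg 2: dist=15514.3 km, bearing=104.5°
Leg 3: dist=18963.5 km, bearing=120.0°
Leg 4: dist=7638.6 km, bearing=313.0°
Total: 44831.8 km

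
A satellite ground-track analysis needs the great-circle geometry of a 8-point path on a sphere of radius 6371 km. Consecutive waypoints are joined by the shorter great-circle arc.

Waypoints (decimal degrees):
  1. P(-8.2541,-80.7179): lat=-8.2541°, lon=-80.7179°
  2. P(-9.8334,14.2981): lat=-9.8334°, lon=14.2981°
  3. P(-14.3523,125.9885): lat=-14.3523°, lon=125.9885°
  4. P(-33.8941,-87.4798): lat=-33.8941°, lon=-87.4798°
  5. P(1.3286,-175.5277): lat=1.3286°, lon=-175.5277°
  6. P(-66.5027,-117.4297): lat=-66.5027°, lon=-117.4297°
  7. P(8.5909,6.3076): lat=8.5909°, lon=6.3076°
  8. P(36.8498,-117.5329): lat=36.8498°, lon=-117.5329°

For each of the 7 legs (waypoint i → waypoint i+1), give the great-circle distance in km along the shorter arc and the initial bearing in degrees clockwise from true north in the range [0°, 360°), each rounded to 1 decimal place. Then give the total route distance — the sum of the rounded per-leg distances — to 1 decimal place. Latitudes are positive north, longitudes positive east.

Leg 1: dist=10394.7 km, bearing=100.5°
Leg 2: dist=12018.7 km, bearing=108.7°
Leg 3: dist=13585.9 km, bearing=147.3°
Leg 4: dist=9909.8 km, bearing=272.2°
Leg 5: dist=8793.7 km, bearing=159.8°
Leg 6: dist=12326.1 km, bearing=118.4°
Leg 7: dist=12292.7 km, bearing=314.8°
Total: 79321.6 km

Leg 1: φ1=-0.1440612, φ2=-0.1716252, Δφ=-0.0275640, Δλ=1.6583420 rad; a=sin²(Δφ/2)+cosφ1·cosφ2·sin²(Δλ/2)=0.5303693292; c=2·atan2(√a, √(1-a))=1.631572393; dist=6371·c=10394.748 ≈ 10394.7 km; running total=10394.7 km
Leg 1 bearing: y=sinΔλ·cosφ2=0.98153509, x=cosφ1·sinφ2-sinφ1·cosφ2·cosΔλ=-0.18138268; θ=atan2(y, x)=100.4699° ≈ 100.5°
Leg 2: φ1=-0.1716252, φ2=-0.2504949, Δφ=-0.0788697, Δλ=1.9493652 rad; a=sin²(Δφ/2)+cosφ1·cosφ2·sin²(Δλ/2)=0.6552306044; c=2·atan2(√a, √(1-a))=1.886474505; dist=6371·c=12018.729 ≈ 12018.7 km; running total=22413.4 km
Leg 2 bearing: y=sinΔλ·cosφ2=0.90019422, x=cosφ1·sinφ2-sinφ1·cosφ2·cosΔλ=-0.30539187; θ=atan2(y, x)=108.7396° ≈ 108.7°
Leg 3: φ1=-0.2504949, φ2=-0.5915636, Δφ=-0.3410688, Δλ=-3.7257247 rad; a=sin²(Δφ/2)+cosφ1·cosφ2·sin²(Δλ/2)=0.7662955543; c=2·atan2(√a, √(1-a))=2.132455381; dist=6371·c=13585.873 ≈ 13585.9 km; running total=35999.3 km
Leg 3 bearing: y=sinΔλ·cosφ2=0.45776314, x=cosφ1·sinφ2-sinφ1·cosφ2·cosΔλ=-0.71189860; θ=atan2(y, x)=147.2583° ≈ 147.3°
Leg 4: φ1=-0.5915636, φ2=0.0231884, Δφ=0.6147521, Δλ=-1.5367258 rad; a=sin²(Δφ/2)+cosφ1·cosφ2·sin²(Δλ/2)=0.4923311116; c=2·atan2(√a, √(1-a))=1.555457948; dist=6371·c=9909.823 ≈ 9909.8 km; running total=45909.1 km
Leg 4 bearing: y=sinΔλ·cosφ2=-0.99915097, x=cosφ1·sinφ2-sinφ1·cosφ2·cosΔλ=0.03823730; θ=atan2(y, x)=-87.8084° <0 so +360° → 272.1916° ≈ 272.2°
Leg 5: φ1=0.0231884, φ2=-1.1606911, Δφ=-1.1838795, Δλ=1.0140014 rad; a=sin²(Δφ/2)+cosφ1·cosφ2·sin²(Δλ/2)=0.4053085498; c=2·atan2(√a, √(1-a))=1.380262691; dist=6371·c=8793.654 ≈ 8793.7 km; running total=54702.8 km
Leg 5 bearing: y=sinΔλ·cosφ2=0.33848263, x=cosφ1·sinφ2-sinφ1·cosφ2·cosΔλ=-0.92171776; θ=atan2(y, x)=159.8352° ≈ 159.8°
Leg 6: φ1=-1.1606911, φ2=0.1499395, Δφ=1.3106306, Δλ=2.1596233 rad; a=sin²(Δφ/2)+cosφ1·cosφ2·sin²(Δλ/2)=0.6779714094; c=2·atan2(√a, √(1-a))=1.934719094; dist=6371·c=12326.095 ≈ 12326.1 km; running total=67028.9 km
Leg 6 bearing: y=sinΔλ·cosφ2=0.82226237, x=cosφ1·sinφ2-sinφ1·cosφ2·cosΔλ=-0.44406003; θ=atan2(y, x)=118.3711° ≈ 118.4°
Leg 7: φ1=0.1499395, φ2=0.6431503, Δφ=0.4932108, Δλ=-2.1614245 rad; a=sin²(Δφ/2)+cosφ1·cosφ2·sin²(Δλ/2)=0.6755192833; c=2·atan2(√a, √(1-a))=1.929476352; dist=6371·c=12292.694 ≈ 12292.7 km; running total=79321.6 km
Leg 7 bearing: y=sinΔλ·cosφ2=-0.66464760, x=cosφ1·sinφ2-sinφ1·cosφ2·cosΔλ=0.65955704; θ=atan2(y, x)=-45.2203° <0 so +360° → 314.7797° ≈ 314.8°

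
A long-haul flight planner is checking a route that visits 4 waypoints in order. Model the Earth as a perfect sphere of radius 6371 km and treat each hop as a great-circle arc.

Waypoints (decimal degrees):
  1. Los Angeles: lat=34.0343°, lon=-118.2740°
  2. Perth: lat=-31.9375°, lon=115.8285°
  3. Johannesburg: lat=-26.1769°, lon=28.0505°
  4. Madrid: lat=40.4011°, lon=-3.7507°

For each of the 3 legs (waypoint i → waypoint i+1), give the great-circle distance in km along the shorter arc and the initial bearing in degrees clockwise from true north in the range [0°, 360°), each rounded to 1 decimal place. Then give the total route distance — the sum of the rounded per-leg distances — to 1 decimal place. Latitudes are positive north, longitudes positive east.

Leg 1: dist=15023.1 km, bearing=256.9°
Leg 2: dist=8312.8 km, bearing=248.3°
Leg 3: dist=8100.3 km, bearing=335.2°
Total: 31436.2 km

Leg 1: φ1=0.5940106, φ2=-0.5574145, Δφ=-1.1514251, Δλ=4.0858594 rad; a=sin²(Δφ/2)+cosφ1·cosφ2·sin²(Δλ/2)=0.8542092477; c=2·atan2(√a, √(1-a))=2.358051259; dist=6371·c=15023.145 ≈ 15023.1 km; running total=15023.1 km
Leg 1 bearing: y=sinΔλ·cosφ2=-0.68744382, x=cosφ1·sinφ2-sinφ1·cosφ2·cosΔλ=-0.15988818; θ=atan2(y, x)=-103.0933° <0 so +360° → 256.9067° ≈ 256.9°
Leg 2: φ1=-0.5574145, φ2=-0.4568731, Δφ=0.1005414, Δλ=-1.5320151 rad; a=sin²(Δφ/2)+cosφ1·cosφ2·sin²(Δλ/2)=0.3685548032; c=2·atan2(√a, √(1-a))=1.304779573; dist=6371·c=8312.751 ≈ 8312.8 km; running total=23335.9 km
Leg 2 bearing: y=sinΔλ·cosφ2=-0.89676152, x=cosφ1·sinφ2-sinφ1·cosφ2·cosΔλ=-0.35595985; θ=atan2(y, x)=-111.6501° <0 so +360° → 248.3499° ≈ 248.3°
Leg 3: φ1=-0.4568731, φ2=0.7051322, Δφ=1.1620053, Δλ=-0.5550356 rad; a=sin²(Δφ/2)+cosφ1·cosφ2·sin²(Δλ/2)=0.3525468839; c=2·atan2(√a, √(1-a))=1.271438942; dist=6371·c=8100.337 ≈ 8100.3 km; running total=31436.2 km
Leg 3 bearing: y=sinΔλ·cosφ2=-0.40130402, x=cosφ1·sinφ2-sinφ1·cosφ2·cosΔλ=0.86717091; θ=atan2(y, x)=-24.8335° <0 so +360° → 335.1665° ≈ 335.2°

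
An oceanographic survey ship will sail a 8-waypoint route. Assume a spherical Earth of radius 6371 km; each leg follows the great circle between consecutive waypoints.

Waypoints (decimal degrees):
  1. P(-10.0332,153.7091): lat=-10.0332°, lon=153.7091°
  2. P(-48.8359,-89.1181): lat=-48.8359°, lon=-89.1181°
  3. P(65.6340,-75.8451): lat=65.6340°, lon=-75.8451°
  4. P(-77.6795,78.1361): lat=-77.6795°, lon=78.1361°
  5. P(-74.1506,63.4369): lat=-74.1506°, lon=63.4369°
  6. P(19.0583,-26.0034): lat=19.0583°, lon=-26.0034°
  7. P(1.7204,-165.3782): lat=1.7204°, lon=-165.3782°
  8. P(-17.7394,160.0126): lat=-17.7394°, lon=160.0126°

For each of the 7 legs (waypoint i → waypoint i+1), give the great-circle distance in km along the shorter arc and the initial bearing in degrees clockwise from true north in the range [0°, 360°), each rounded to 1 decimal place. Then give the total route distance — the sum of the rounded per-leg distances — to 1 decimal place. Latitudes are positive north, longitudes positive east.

Leg 1: φ1=-0.1751124, φ2=-0.8523472, Δφ=-0.6772349, Δλ=-4.2381342 rad; a=sin²(Δφ/2)+cosφ1·cosφ2·sin²(Δλ/2)=0.5824192085; c=2·atan2(√a, √(1-a))=1.736390512; dist=6371·c=11062.544 ≈ 11062.5 km; running total=11062.5 km
Leg 1 bearing: y=sinΔλ·cosφ2=0.58557253, x=cosφ1·sinφ2-sinφ1·cosφ2·cosΔλ=-0.79368325; θ=atan2(y, x)=143.5804° ≈ 143.6°
Leg 2: φ1=-0.8523472, φ2=1.1455294, Δφ=1.9978766, Δλ=0.2316576 rad; a=sin²(Δφ/2)+cosφ1·cosφ2·sin²(Δλ/2)=0.7107345985; c=2·atan2(√a, √(1-a))=2.005861161; dist=6371·c=12779.341 ≈ 12779.3 km; running total=23841.8 km
Leg 2 bearing: y=sinΔλ·cosφ2=0.09472102, x=cosφ1·sinφ2-sinφ1·cosφ2·cosΔλ=0.90188228; θ=atan2(y, x)=5.9956° ≈ 6.0°
Leg 3: φ1=1.1455294, φ2=-1.3557630, Δφ=-2.5012924, Δλ=2.6874789 rad; a=sin²(Δφ/2)+cosφ1·cosφ2·sin²(Δλ/2)=0.9845300333; c=2·atan2(√a, √(1-a))=2.892190129; dist=6371·c=18426.143 ≈ 18426.1 km; running total=42267.9 km
Leg 3 bearing: y=sinΔλ·cosφ2=0.09360254, x=cosφ1·sinφ2-sinφ1·cosφ2·cosΔλ=-0.22838816; θ=atan2(y, x)=157.7142° ≈ 157.7°
Leg 4: φ1=-1.3557630, φ2=-1.2941721, Δφ=0.0615909, Δλ=-0.2565494 rad; a=sin²(Δφ/2)+cosφ1·cosφ2·sin²(Δλ/2)=0.0019017121; c=2·atan2(√a, √(1-a))=0.087244916; dist=6371·c=555.837 ≈ 555.8 km; running total=42823.7 km
Leg 4 bearing: y=sinΔλ·cosφ2=-0.06930008, x=cosφ1·sinφ2-sinφ1·cosφ2·cosΔλ=0.05281932; θ=atan2(y, x)=-52.6860° <0 so +360° → 307.3140° ≈ 307.3°
Leg 5: φ1=-1.2941721, φ2=0.3326301, Δφ=1.6268022, Δλ=-1.5610277 rad; a=sin²(Δφ/2)+cosφ1·cosφ2·sin²(Δλ/2)=0.6557973584; c=2·atan2(√a, √(1-a))=1.887667168; dist=6371·c=12026.328 ≈ 12026.3 km; running total=54850.0 km
Leg 5 bearing: y=sinΔλ·cosφ2=-0.94514171, x=cosφ1·sinφ2-sinφ1·cosφ2·cosΔλ=0.09806055; θ=atan2(y, x)=-84.0766° <0 so +360° → 275.9234° ≈ 275.9°
Leg 6: φ1=0.3326301, φ2=0.0300266, Δφ=-0.3026034, Δλ=-2.4325492 rad; a=sin²(Δφ/2)+cosφ1·cosφ2·sin²(Δλ/2)=0.8536280598; c=2·atan2(√a, √(1-a))=2.356405709; dist=6371·c=15012.661 ≈ 15012.7 km; running total=69862.7 km
Leg 6 bearing: y=sinΔλ·cosφ2=-0.65081460, x=cosφ1·sinφ2-sinφ1·cosφ2·cosΔλ=0.27609624; θ=atan2(y, x)=-67.0118° <0 so +360° → 292.9882° ≈ 293.0°
Leg 7: φ1=0.0300266, φ2=-0.3096109, Δφ=-0.3396376, Δλ=5.6791408 rad; a=sin²(Δφ/2)+cosφ1·cosφ2·sin²(Δλ/2)=0.1127947839; c=2·atan2(√a, √(1-a))=0.685013617; dist=6371·c=4364.222 ≈ 4364.2 km; running total=74226.9 km
Leg 7 bearing: y=sinΔλ·cosφ2=-0.54096990, x=cosφ1·sinφ2-sinφ1·cosφ2·cosΔλ=-0.32808544; θ=atan2(y, x)=-121.2358° <0 so +360° → 238.7642° ≈ 238.8°

Leg 1: dist=11062.5 km, bearing=143.6°
Leg 2: dist=12779.3 km, bearing=6.0°
Leg 3: dist=18426.1 km, bearing=157.7°
Leg 4: dist=555.8 km, bearing=307.3°
Leg 5: dist=12026.3 km, bearing=275.9°
Leg 6: dist=15012.7 km, bearing=293.0°
Leg 7: dist=4364.2 km, bearing=238.8°
Total: 74226.9 km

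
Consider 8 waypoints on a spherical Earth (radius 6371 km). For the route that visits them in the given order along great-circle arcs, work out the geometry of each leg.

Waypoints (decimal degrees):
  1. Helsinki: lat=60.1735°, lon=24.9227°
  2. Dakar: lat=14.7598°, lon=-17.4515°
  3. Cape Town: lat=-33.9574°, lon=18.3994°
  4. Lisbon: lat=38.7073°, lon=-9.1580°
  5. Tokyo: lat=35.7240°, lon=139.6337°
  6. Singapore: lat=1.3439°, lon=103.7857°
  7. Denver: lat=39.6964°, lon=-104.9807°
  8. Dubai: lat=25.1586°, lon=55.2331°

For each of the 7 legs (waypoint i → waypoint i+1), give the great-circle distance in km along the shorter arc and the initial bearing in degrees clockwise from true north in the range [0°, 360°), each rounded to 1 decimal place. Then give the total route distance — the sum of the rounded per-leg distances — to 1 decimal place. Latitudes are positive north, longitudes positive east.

Leg 1: φ1=1.0502257, φ2=0.2576071, Δφ=-0.7926186, Δλ=-0.7395693 rad; a=sin²(Δφ/2)+cosφ1·cosφ2·sin²(Δλ/2)=0.2118322689; c=2·atan2(√a, √(1-a))=0.956558953; dist=6371·c=6094.237 ≈ 6094.2 km; running total=6094.2 km
Leg 1 bearing: y=sinΔλ·cosφ2=-0.65173040, x=cosφ1·sinφ2-sinφ1·cosφ2·cosΔλ=-0.49303644; θ=atan2(y, x)=-127.1076° <0 so +360° → 232.8924° ≈ 232.9°
Leg 2: φ1=0.2576071, φ2=-0.5926684, Δφ=-0.8502755, Δλ=0.6257162 rad; a=sin²(Δφ/2)+cosφ1·cosφ2·sin²(Δλ/2)=0.2460917396; c=2·atan2(√a, √(1-a))=1.038148047; dist=6371·c=6614.041 ≈ 6614.0 km; running total=12708.2 km
Leg 2 bearing: y=sinΔλ·cosφ2=0.48579241, x=cosφ1·sinφ2-sinφ1·cosφ2·cosΔλ=-0.71142681; θ=atan2(y, x)=145.6731° ≈ 145.7°
Leg 3: φ1=-0.5926684, φ2=0.6755698, Δφ=1.2682383, Δλ=-0.4809674 rad; a=sin²(Δφ/2)+cosφ1·cosφ2·sin²(Δλ/2)=0.3877352587; c=2·atan2(√a, √(1-a))=1.344336163; dist=6371·c=8564.766 ≈ 8564.8 km; running total=21273.0 km
Leg 3 bearing: y=sinΔλ·cosφ2=-0.36101913, x=cosφ1·sinφ2-sinφ1·cosφ2·cosΔλ=0.90512524; θ=atan2(y, x)=-21.7451° <0 so +360° → 338.2549° ≈ 338.3°
Leg 4: φ1=0.6755698, φ2=0.6235014, Δφ=-0.0520684, Δλ=2.5969051 rad; a=sin²(Δφ/2)+cosφ1·cosφ2·sin²(Δλ/2)=0.5883582771; c=2·atan2(√a, √(1-a))=1.748445825; dist=6371·c=11139.348 ≈ 11139.3 km; running total=32412.3 km
Leg 4 bearing: y=sinΔλ·cosφ2=0.42065513, x=cosφ1·sinφ2-sinφ1·cosφ2·cosΔλ=0.88984297; θ=atan2(y, x)=25.3015° ≈ 25.3°
Leg 5: φ1=0.6235014, φ2=0.0234555, Δφ=-0.6000459, Δλ=-0.6256656 rad; a=sin²(Δφ/2)+cosφ1·cosφ2·sin²(Δλ/2)=0.1642159328; c=2·atan2(√a, √(1-a))=0.834473160; dist=6371·c=5316.429 ≈ 5316.4 km; running total=37728.7 km
Leg 5 bearing: y=sinΔλ·cosφ2=-0.58547586, x=cosφ1·sinφ2-sinφ1·cosφ2·cosΔλ=-0.45410821; θ=atan2(y, x)=-127.7980° <0 so +360° → 232.2020° ≈ 232.2°
Leg 6: φ1=0.0234555, φ2=0.6928329, Δφ=0.6693774, Δλ=-3.6436610 rad; a=sin²(Δφ/2)+cosφ1·cosφ2·sin²(Δλ/2)=0.8296583876; c=2·atan2(√a, √(1-a))=2.290706019; dist=6371·c=14594.088 ≈ 14594.1 km; running total=52322.8 km
Leg 6 bearing: y=sinΔλ·cosφ2=0.37028492, x=cosφ1·sinφ2-sinφ1·cosφ2·cosΔλ=0.65436264; θ=atan2(y, x)=29.5043° ≈ 29.5°
Leg 7: φ1=0.6928329, φ2=0.4391004, Δφ=-0.2537325, Δλ=2.7962583 rad; a=sin²(Δφ/2)+cosφ1·cosφ2·sin²(Δλ/2)=0.6918969755; c=2·atan2(√a, √(1-a))=1.964697725; dist=6371·c=12517.089 ≈ 12517.1 km; running total=64839.9 km
Leg 7 bearing: y=sinΔλ·cosφ2=0.30639824, x=cosφ1·sinφ2-sinφ1·cosφ2·cosΔλ=0.87110408; θ=atan2(y, x)=19.3786° ≈ 19.4°

Leg 1: dist=6094.2 km, bearing=232.9°
Leg 2: dist=6614.0 km, bearing=145.7°
Leg 3: dist=8564.8 km, bearing=338.3°
Leg 4: dist=11139.3 km, bearing=25.3°
Leg 5: dist=5316.4 km, bearing=232.2°
Leg 6: dist=14594.1 km, bearing=29.5°
Leg 7: dist=12517.1 km, bearing=19.4°
Total: 64839.9 km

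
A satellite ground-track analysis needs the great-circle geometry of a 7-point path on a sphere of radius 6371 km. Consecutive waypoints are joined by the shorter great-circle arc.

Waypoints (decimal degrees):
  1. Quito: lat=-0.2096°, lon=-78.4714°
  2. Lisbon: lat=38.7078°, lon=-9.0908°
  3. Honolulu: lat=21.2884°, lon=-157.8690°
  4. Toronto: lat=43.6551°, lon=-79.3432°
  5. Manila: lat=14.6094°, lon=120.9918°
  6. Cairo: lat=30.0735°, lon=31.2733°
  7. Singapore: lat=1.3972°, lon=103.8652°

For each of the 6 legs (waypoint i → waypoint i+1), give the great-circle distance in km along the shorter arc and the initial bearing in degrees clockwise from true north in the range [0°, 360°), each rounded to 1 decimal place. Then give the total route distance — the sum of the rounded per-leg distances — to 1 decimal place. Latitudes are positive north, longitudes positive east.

Leg 1: dist=8249.1 km, bearing=49.4°
Leg 2: dist=12592.9 km, bearing=328.3°
Leg 3: dist=7491.5 km, bearing=50.2°
Leg 4: dist=13214.4 km, bearing=337.4°
Leg 5: dist=9173.7 km, bearing=299.2°
Leg 6: dist=8258.9 km, bearing=97.7°
Total: 58980.5 km

Leg 1: φ1=-0.0036582, φ2=0.6755786, Δφ=0.6792368, Δλ=1.2109199 rad; a=sin²(Δφ/2)+cosφ1·cosφ2·sin²(Δλ/2)=0.3637421054; c=2·atan2(√a, √(1-a))=1.294789506; dist=6371·c=8249.104 ≈ 8249.1 km; running total=8249.1 km
Leg 1 bearing: y=sinΔλ·cosφ2=0.73035664, x=cosφ1·sinφ2-sinφ1·cosφ2·cosΔλ=0.62635000; θ=atan2(y, x)=49.3838° ≈ 49.4°
Leg 2: φ1=0.6755786, φ2=0.3715527, Δφ=-0.3040259, Δλ=-2.5966694 rad; a=sin²(Δφ/2)+cosφ1·cosφ2·sin²(Δλ/2)=0.6973748449; c=2·atan2(√a, √(1-a))=1.976591727; dist=6371·c=12592.866 ≈ 12592.9 km; running total=20842.0 km
Leg 2 bearing: y=sinΔλ·cosφ2=-0.48298252, x=cosφ1·sinφ2-sinφ1·cosφ2·cosΔλ=0.78160129; θ=atan2(y, x)=-31.7136° <0 so +360° → 328.2864° ≈ 328.3°
Leg 3: φ1=0.3715527, φ2=0.7619252, Δφ=0.3903726, Δλ=1.3705338 rad; a=sin²(Δφ/2)+cosφ1·cosφ2·sin²(Δλ/2)=0.3076339400; c=2·atan2(√a, √(1-a))=1.175878740; dist=6371·c=7491.523 ≈ 7491.5 km; running total=28333.5 km
Leg 3 bearing: y=sinΔλ·cosφ2=0.70904857, x=cosφ1·sinφ2-sinφ1·cosφ2·cosΔλ=0.59095797; θ=atan2(y, x)=50.1904° ≈ 50.2°
Leg 4: φ1=0.7619252, φ2=0.2549821, Δφ=-0.5069431, Δλ=3.4965054 rad; a=sin²(Δφ/2)+cosφ1·cosφ2·sin²(Δλ/2)=0.7411826369; c=2·atan2(√a, √(1-a))=2.074149214; dist=6371·c=13214.405 ≈ 13214.4 km; running total=41547.9 km
Leg 4 bearing: y=sinΔλ·cosφ2=-0.33627280, x=cosφ1·sinφ2-sinφ1·cosφ2·cosΔλ=0.80885373; θ=atan2(y, x)=-22.5746° <0 so +360° → 337.4254° ≈ 337.4°
Leg 5: φ1=0.2549821, φ2=0.5248816, Δφ=0.2698995, Δλ=-1.5658832 rad; a=sin²(Δφ/2)+cosφ1·cosφ2·sin²(Δλ/2)=0.4347457995; c=2·atan2(√a, √(1-a))=1.439914578; dist=6371·c=9173.696 ≈ 9173.7 km; running total=50721.6 km
Leg 5 bearing: y=sinΔλ·cosφ2=-0.86537284, x=cosφ1·sinφ2-sinφ1·cosφ2·cosΔλ=0.48383614; θ=atan2(y, x)=-60.7901° <0 so +360° → 299.2099° ≈ 299.2°
Leg 6: φ1=0.5248816, φ2=0.0243857, Δφ=-0.5004959, Δλ=1.2669677 rad; a=sin²(Δφ/2)+cosφ1·cosφ2·sin²(Δλ/2)=0.3644782966; c=2·atan2(√a, √(1-a))=1.296319477; dist=6371·c=8258.851 ≈ 8258.9 km; running total=58980.5 km
Leg 6 bearing: y=sinΔλ·cosφ2=0.95391434, x=cosφ1·sinφ2-sinφ1·cosφ2·cosΔλ=-0.12877460; θ=atan2(y, x)=97.6882° ≈ 97.7°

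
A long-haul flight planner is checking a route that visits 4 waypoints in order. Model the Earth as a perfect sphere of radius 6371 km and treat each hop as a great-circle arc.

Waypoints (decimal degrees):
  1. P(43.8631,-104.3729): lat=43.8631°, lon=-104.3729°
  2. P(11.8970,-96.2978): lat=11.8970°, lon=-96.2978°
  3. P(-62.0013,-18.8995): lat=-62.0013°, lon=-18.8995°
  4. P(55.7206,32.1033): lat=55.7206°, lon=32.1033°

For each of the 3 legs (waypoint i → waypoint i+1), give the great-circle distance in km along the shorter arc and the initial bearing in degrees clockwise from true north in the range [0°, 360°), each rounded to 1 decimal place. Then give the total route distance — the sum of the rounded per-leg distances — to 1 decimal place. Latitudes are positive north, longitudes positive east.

Leg 1: φ1=0.7655555, φ2=0.2076418, Δφ=-0.5579137, Δλ=0.1409371 rad; a=sin²(Δφ/2)+cosφ1·cosφ2·sin²(Δλ/2)=0.0793168972; c=2·atan2(√a, √(1-a))=0.570990224; dist=6371·c=3637.779 ≈ 3637.8 km; running total=3637.8 km
Leg 1 bearing: y=sinΔλ·cosφ2=0.13745362, x=cosφ1·sinφ2-sinφ1·cosφ2·cosΔλ=-0.52269438; θ=atan2(y, x)=165.2664° ≈ 165.3°
Leg 2: φ1=0.2076418, φ2=-1.0821268, Δφ=-1.2897686, Δλ=1.3508552 rad; a=sin²(Δφ/2)+cosφ1·cosφ2·sin²(Δλ/2)=0.5409016035; c=2·atan2(√a, √(1-a))=1.652691044; dist=6371·c=10529.295 ≈ 10529.3 km; running total=14167.1 km
Leg 2 bearing: y=sinΔλ·cosφ2=0.45814258, x=cosφ1·sinφ2-sinφ1·cosφ2·cosΔλ=-0.88510656; θ=atan2(y, x)=152.6333° ≈ 152.6°
Leg 3: φ1=-1.0821268, φ2=0.9725079, Δφ=2.0546348, Δλ=0.8901668 rad; a=sin²(Δφ/2)+cosφ1·cosφ2·sin²(Δλ/2)=0.7816006971; c=2·atan2(√a, √(1-a))=2.169051315; dist=6371·c=13819.026 ≈ 13819.0 km; running total=27986.1 km
Leg 3 bearing: y=sinΔλ·cosφ2=0.43772846, x=cosφ1·sinφ2-sinφ1·cosφ2·cosΔλ=0.70085518; θ=atan2(y, x)=31.9874° ≈ 32.0°

Leg 1: dist=3637.8 km, bearing=165.3°
Leg 2: dist=10529.3 km, bearing=152.6°
Leg 3: dist=13819.0 km, bearing=32.0°
Total: 27986.1 km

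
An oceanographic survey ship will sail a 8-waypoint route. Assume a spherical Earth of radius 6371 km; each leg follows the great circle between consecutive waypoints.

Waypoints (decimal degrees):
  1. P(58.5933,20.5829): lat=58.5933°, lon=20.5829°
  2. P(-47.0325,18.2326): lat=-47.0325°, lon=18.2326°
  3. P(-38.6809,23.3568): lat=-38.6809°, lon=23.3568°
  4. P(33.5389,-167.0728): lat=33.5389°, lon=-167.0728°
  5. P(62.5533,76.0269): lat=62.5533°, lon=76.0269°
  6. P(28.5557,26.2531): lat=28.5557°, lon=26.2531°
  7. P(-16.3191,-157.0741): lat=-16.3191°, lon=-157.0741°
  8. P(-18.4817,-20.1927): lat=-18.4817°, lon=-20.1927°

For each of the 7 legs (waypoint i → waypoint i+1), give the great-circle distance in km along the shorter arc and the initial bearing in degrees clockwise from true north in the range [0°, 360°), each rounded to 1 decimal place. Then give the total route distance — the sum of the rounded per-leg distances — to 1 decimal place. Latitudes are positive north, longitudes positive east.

Leg 1: φ1=1.0226460, φ2=-0.8208720, Δφ=-1.8435180, Δλ=-0.0410205 rad; a=sin²(Δφ/2)+cosφ1·cosφ2·sin²(Δλ/2)=0.6348261426; c=2·atan2(√a, √(1-a))=1.843828250; dist=6371·c=11747.030 ≈ 11747.0 km; running total=11747.0 km
Leg 1 bearing: y=sinΔλ·cosφ2=-0.02795103, x=cosφ1·sinφ2-sinφ1·cosφ2·cosΔλ=-0.96255202; θ=atan2(y, x)=-178.3367° <0 so +360° → 181.6633° ≈ 181.7°
Leg 2: φ1=-0.8208720, φ2=-0.6751091, Δφ=0.1457629, Δλ=0.0894342 rad; a=sin²(Δφ/2)+cosφ1·cosφ2·sin²(Δλ/2)=0.0063655373; c=2·atan2(√a, √(1-a))=0.159738411; dist=6371·c=1017.693 ≈ 1017.7 km; running total=12764.7 km
Leg 2 bearing: y=sinΔλ·cosφ2=0.06972274, x=cosφ1·sinφ2-sinφ1·cosφ2·cosΔλ=0.14296436; θ=atan2(y, x)=25.9982° ≈ 26.0°
Leg 3: φ1=-0.6751091, φ2=0.5853642, Δφ=1.2604733, Δλ=-3.3236235 rad; a=sin²(Δφ/2)+cosφ1·cosφ2·sin²(Δλ/2)=0.9926126509; c=2·atan2(√a, √(1-a))=2.969480921; dist=6371·c=18918.563 ≈ 18918.6 km; running total=31683.3 km
Leg 3 bearing: y=sinΔλ·cosφ2=0.15088819, x=cosφ1·sinφ2-sinφ1·cosφ2·cosΔλ=-0.08101765; θ=atan2(y, x)=118.2331° ≈ 118.2°
Leg 4: φ1=0.5853642, φ2=1.0917610, Δφ=0.5063968, Δλ=4.2428902 rad; a=sin²(Δφ/2)+cosφ1·cosφ2·sin²(Δλ/2)=0.3417534780; c=2·atan2(√a, √(1-a))=1.248766132; dist=6371·c=7955.889 ≈ 7955.9 km; running total=39639.2 km
Leg 4 bearing: y=sinΔλ·cosφ2=-0.41104913, x=cosφ1·sinφ2-sinφ1·cosφ2·cosΔλ=0.85490980; θ=atan2(y, x)=-25.6787° <0 so +360° → 334.3213° ≈ 334.3°
Leg 5: φ1=1.0917610, φ2=0.4983910, Δφ=-0.5933701, Δλ=-0.8687167 rad; a=sin²(Δφ/2)+cosφ1·cosφ2·sin²(Δλ/2)=0.1571676193; c=2·atan2(√a, √(1-a))=0.815279783; dist=6371·c=5194.147 ≈ 5194.1 km; running total=44833.3 km
Leg 5 bearing: y=sinΔλ·cosφ2=-0.67062308, x=cosφ1·sinφ2-sinφ1·cosφ2·cosΔλ=-0.28306980; θ=atan2(y, x)=-112.8846° <0 so +360° → 247.1154° ≈ 247.1°
Leg 6: φ1=0.4983910, φ2=-0.2848220, Δφ=-0.7832130, Δλ=-3.1996632 rad; a=sin²(Δφ/2)+cosφ1·cosφ2·sin²(Δλ/2)=0.9879298902; c=2·atan2(√a, √(1-a))=2.921420109; dist=6371·c=18612.368 ≈ 18612.4 km; running total=63445.7 km
Leg 6 bearing: y=sinΔλ·cosφ2=0.05569971, x=cosφ1·sinφ2-sinφ1·cosφ2·cosΔλ=0.21117583; θ=atan2(y, x)=14.7758° ≈ 14.8°
Leg 7: φ1=-0.2848220, φ2=-0.3225665, Δφ=-0.0377445, Δλ=2.3890311 rad; a=sin²(Δφ/2)+cosφ1·cosφ2·sin²(Δλ/2)=0.7876645501; c=2·atan2(√a, √(1-a))=2.183802779; dist=6371·c=13913.008 ≈ 13913.0 km; running total=77358.7 km
Leg 7 bearing: y=sinΔλ·cosφ2=0.64825867, x=cosφ1·sinφ2-sinφ1·cosφ2·cosΔλ=-0.49875557; θ=atan2(y, x)=127.5739° ≈ 127.6°

Leg 1: dist=11747.0 km, bearing=181.7°
Leg 2: dist=1017.7 km, bearing=26.0°
Leg 3: dist=18918.6 km, bearing=118.2°
Leg 4: dist=7955.9 km, bearing=334.3°
Leg 5: dist=5194.1 km, bearing=247.1°
Leg 6: dist=18612.4 km, bearing=14.8°
Leg 7: dist=13913.0 km, bearing=127.6°
Total: 77358.7 km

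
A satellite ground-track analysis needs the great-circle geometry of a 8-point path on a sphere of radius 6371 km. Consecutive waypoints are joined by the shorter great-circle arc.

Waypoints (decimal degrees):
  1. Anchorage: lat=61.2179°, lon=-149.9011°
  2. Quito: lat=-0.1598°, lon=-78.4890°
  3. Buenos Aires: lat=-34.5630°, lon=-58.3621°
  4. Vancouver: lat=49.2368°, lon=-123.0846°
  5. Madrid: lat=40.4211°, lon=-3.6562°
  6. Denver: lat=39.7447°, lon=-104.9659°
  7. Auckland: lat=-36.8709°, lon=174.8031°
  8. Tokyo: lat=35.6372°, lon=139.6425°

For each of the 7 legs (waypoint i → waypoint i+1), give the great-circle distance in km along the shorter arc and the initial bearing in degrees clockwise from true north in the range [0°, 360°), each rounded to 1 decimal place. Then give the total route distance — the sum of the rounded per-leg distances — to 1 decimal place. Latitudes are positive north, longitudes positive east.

Leg 1: dist=9041.6 km, bearing=106.5°
Leg 2: dist=4360.4 km, bearing=153.4°
Leg 3: dist=11291.0 km, bearing=322.9°
Leg 4: dist=8418.3 km, bearing=43.2°
Leg 5: dist=8067.9 km, bearing=307.8°
Leg 6: dist=11810.7 km, bearing=235.2°
Leg 7: dist=8841.9 km, bearing=331.6°
Total: 61831.8 km

Leg 1: φ1=1.0684539, φ2=-0.0027890, Δφ=-1.0712430, Δλ=1.2463763 rad; a=sin²(Δφ/2)+cosφ1·cosφ2·sin²(Δλ/2)=0.4244844740; c=2·atan2(√a, √(1-a))=1.419185121; dist=6371·c=9041.628 ≈ 9041.6 km; running total=9041.6 km
Leg 1 bearing: y=sinΔλ·cosφ2=0.94783206, x=cosφ1·sinφ2-sinφ1·cosφ2·cosΔλ=-0.28072051; θ=atan2(y, x)=106.4978° ≈ 106.5°
Leg 2: φ1=-0.0027890, φ2=-0.6032381, Δφ=-0.6004491, Δλ=0.3512807 rad; a=sin²(Δφ/2)+cosφ1·cosφ2·sin²(Δλ/2)=0.1126034375; c=2·atan2(√a, √(1-a))=0.684408520; dist=6371·c=4360.367 ≈ 4360.4 km; running total=13402.0 km
Leg 2 bearing: y=sinΔλ·cosφ2=0.28336780, x=cosφ1·sinφ2-sinφ1·cosφ2·cosΔλ=-0.56515334; θ=atan2(y, x)=153.3708° ≈ 153.4°
Leg 3: φ1=-0.6032381, φ2=0.8593443, Δφ=1.4625824, Δλ=-1.1296207 rad; a=sin²(Δφ/2)+cosφ1·cosφ2·sin²(Δλ/2)=0.6000469531; c=2·atan2(√a, √(1-a))=1.772250091; dist=6371·c=11291.005 ≈ 11291.0 km; running total=24693.0 km
Leg 3 bearing: y=sinΔλ·cosφ2=-0.59041601, x=cosφ1·sinφ2-sinφ1·cosφ2·cosΔλ=0.78190240; θ=atan2(y, x)=-37.0565° <0 so +360° → 322.9435° ≈ 322.9°
Leg 4: φ1=0.8593443, φ2=0.7054813, Δφ=-0.1538630, Δλ=2.0844188 rad; a=sin²(Δφ/2)+cosφ1·cosφ2·sin²(Δλ/2)=0.3765622620; c=2·atan2(√a, √(1-a))=1.321341729; dist=6371·c=8418.268 ≈ 8418.3 km; running total=33111.3 km
Leg 4 bearing: y=sinΔλ·cosφ2=0.66306938, x=cosφ1·sinφ2-sinφ1·cosφ2·cosΔλ=0.70667637; θ=atan2(y, x)=43.1766° ≈ 43.2°
Leg 5: φ1=0.7054813, φ2=0.6936759, Δφ=-0.0118054, Δλ=-1.7681878 rad; a=sin²(Δφ/2)+cosφ1·cosφ2·sin²(Δλ/2)=0.3501153332; c=2·atan2(√a, √(1-a))=1.266345468; dist=6371·c=8067.887 ≈ 8067.9 km; running total=41179.2 km
Leg 5 bearing: y=sinΔλ·cosφ2=-0.75397005, x=cosφ1·sinφ2-sinφ1·cosφ2·cosΔλ=0.58452332; θ=atan2(y, x)=-52.2150° <0 so +360° → 307.7850° ≈ 307.8°
Leg 6: φ1=0.6936759, φ2=-0.6435186, Δφ=-1.3371945, Δλ=4.8828902 rad; a=sin²(Δφ/2)+cosφ1·cosφ2·sin²(Δλ/2)=0.6396298081; c=2·atan2(√a, √(1-a))=1.853819290; dist=6371·c=11810.683 ≈ 11810.7 km; running total=52989.9 km
Leg 6 bearing: y=sinΔλ·cosφ2=-0.78838953, x=cosφ1·sinφ2-sinφ1·cosφ2·cosΔλ=-0.54813868; θ=atan2(y, x)=-124.8095° <0 so +360° → 235.1905° ≈ 235.2°
Leg 7: φ1=-0.6435186, φ2=0.6219865, Δφ=1.2655051, Δλ=-0.6136682 rad; a=sin²(Δφ/2)+cosφ1·cosφ2·sin²(Δλ/2)=0.4090291311; c=2·atan2(√a, √(1-a))=1.387835538; dist=6371·c=8841.900 ≈ 8841.9 km; running total=61831.8 km
Leg 7 bearing: y=sinΔλ·cosφ2=-0.46802280, x=cosφ1·sinφ2-sinφ1·cosφ2·cosΔλ=0.86478429; θ=atan2(y, x)=-28.4223° <0 so +360° → 331.5777° ≈ 331.6°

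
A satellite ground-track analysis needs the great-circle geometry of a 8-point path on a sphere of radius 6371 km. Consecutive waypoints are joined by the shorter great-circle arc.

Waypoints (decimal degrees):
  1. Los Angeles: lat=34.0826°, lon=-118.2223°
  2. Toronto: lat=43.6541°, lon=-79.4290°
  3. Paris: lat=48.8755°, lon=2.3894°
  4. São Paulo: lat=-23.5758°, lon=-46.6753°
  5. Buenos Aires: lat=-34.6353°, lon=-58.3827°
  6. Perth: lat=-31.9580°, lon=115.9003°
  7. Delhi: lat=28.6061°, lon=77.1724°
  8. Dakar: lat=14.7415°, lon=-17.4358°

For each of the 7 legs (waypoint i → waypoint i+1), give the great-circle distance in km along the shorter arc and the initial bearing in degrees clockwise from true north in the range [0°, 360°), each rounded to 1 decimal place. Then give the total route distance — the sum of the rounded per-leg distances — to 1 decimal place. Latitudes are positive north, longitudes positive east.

Leg 1: φ1=0.5948536, φ2=0.7619078, Δφ=0.1670542, Δλ=0.6770708 rad; a=sin²(Δφ/2)+cosφ1·cosφ2·sin²(Δλ/2)=0.0730535583; c=2·atan2(√a, √(1-a))=0.547376448; dist=6371·c=3487.335 ≈ 3487.3 km; running total=3487.3 km
Leg 1 bearing: y=sinΔλ·cosφ2=0.45329469, x=cosφ1·sinφ2-sinφ1·cosφ2·cosΔλ=0.25571638; θ=atan2(y, x)=60.5714° ≈ 60.6°
Leg 2: φ1=0.7619078, φ2=0.8530384, Δφ=0.0911306, Δλ=1.4280005 rad; a=sin²(Δφ/2)+cosφ1·cosφ2·sin²(Δλ/2)=0.2061436100; c=2·atan2(√a, √(1-a))=0.942567374; dist=6371·c=6005.097 ≈ 6005.1 km; running total=9492.4 km
Leg 2 bearing: y=sinΔλ·cosφ2=0.65100336, x=cosφ1·sinφ2-sinφ1·cosφ2·cosΔλ=0.48040432; θ=atan2(y, x)=53.5747° ≈ 53.6°
Leg 3: φ1=0.8530384, φ2=-0.4114753, Δφ=-1.2645137, Δλ=-0.8563406 rad; a=sin²(Δφ/2)+cosφ1·cosφ2·sin²(Δλ/2)=0.4531627323; c=2·atan2(√a, √(1-a))=1.476984250; dist=6371·c=9409.867 ≈ 9409.9 km; running total=18902.3 km
Leg 3 bearing: y=sinΔλ·cosφ2=-0.69239385, x=cosφ1·sinφ2-sinφ1·cosφ2·cosΔλ=-0.71541305; θ=atan2(y, x)=-135.9368° <0 so +360° → 224.0632° ≈ 224.1°
Leg 4: φ1=-0.4114753, φ2=-0.6045000, Δφ=-0.1930247, Δλ=-0.2043327 rad; a=sin²(Δφ/2)+cosφ1·cosφ2·sin²(Δλ/2)=0.0171297674; c=2·atan2(√a, √(1-a))=0.262514614; dist=6371·c=1672.481 ≈ 1672.5 km; running total=20574.8 km
Leg 4 bearing: y=sinΔλ·cosφ2=-0.16695468, x=cosφ1·sinφ2-sinφ1·cosφ2·cosΔλ=-0.19867433; θ=atan2(y, x)=-139.9582° <0 so +360° → 220.0418° ≈ 220.0°
Leg 5: φ1=-0.6045000, φ2=-0.5577723, Δφ=0.0467277, Δλ=3.0418122 rad; a=sin²(Δφ/2)+cosφ1·cosφ2·sin²(Δλ/2)=0.6968914942; c=2·atan2(√a, √(1-a))=1.975539817; dist=6371·c=12586.164 ≈ 12586.2 km; running total=33161.0 km
Leg 5 bearing: y=sinΔλ·cosφ2=0.08451697, x=cosφ1·sinφ2-sinφ1·cosφ2·cosΔλ=-0.91530970; θ=atan2(y, x)=174.7244° ≈ 174.7°
Leg 6: φ1=-0.5577723, φ2=0.4992706, Δφ=1.0570430, Δλ=-0.6759294 rad; a=sin²(Δφ/2)+cosφ1·cosφ2·sin²(Δλ/2)=0.3361639931; c=2·atan2(√a, √(1-a))=1.236957829; dist=6371·c=7880.658 ≈ 7880.7 km; running total=41041.7 km
Leg 6 bearing: y=sinΔλ·cosφ2=-0.54925411, x=cosφ1·sinφ2-sinφ1·cosφ2·cosΔλ=0.76873335; θ=atan2(y, x)=-35.5455° <0 so +360° → 324.4545° ≈ 324.5°
Leg 7: φ1=0.4992706, φ2=0.2572877, Δφ=-0.2419829, Δλ=-1.6512246 rad; a=sin²(Δφ/2)+cosφ1·cosφ2·sin²(Δλ/2)=0.4731908616; c=2·atan2(√a, √(1-a))=1.517152325; dist=6371·c=9665.777 ≈ 9665.8 km; running total=50707.5 km
Leg 7 bearing: y=sinΔλ·cosφ2=-0.96395750, x=cosφ1·sinφ2-sinφ1·cosφ2·cosΔλ=0.26059744; θ=atan2(y, x)=-74.8722° <0 so +360° → 285.1278° ≈ 285.1°

Leg 1: dist=3487.3 km, bearing=60.6°
Leg 2: dist=6005.1 km, bearing=53.6°
Leg 3: dist=9409.9 km, bearing=224.1°
Leg 4: dist=1672.5 km, bearing=220.0°
Leg 5: dist=12586.2 km, bearing=174.7°
Leg 6: dist=7880.7 km, bearing=324.5°
Leg 7: dist=9665.8 km, bearing=285.1°
Total: 50707.5 km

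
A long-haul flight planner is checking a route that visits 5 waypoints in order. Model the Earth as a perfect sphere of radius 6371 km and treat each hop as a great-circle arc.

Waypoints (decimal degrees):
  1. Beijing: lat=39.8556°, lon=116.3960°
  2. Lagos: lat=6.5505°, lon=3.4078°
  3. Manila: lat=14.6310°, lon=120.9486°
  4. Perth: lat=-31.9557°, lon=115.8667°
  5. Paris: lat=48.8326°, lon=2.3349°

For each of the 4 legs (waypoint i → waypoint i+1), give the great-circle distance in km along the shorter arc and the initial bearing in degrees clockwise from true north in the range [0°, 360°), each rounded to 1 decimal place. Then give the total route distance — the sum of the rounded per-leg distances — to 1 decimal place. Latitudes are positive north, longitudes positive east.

Leg 1: dist=11451.7 km, bearing=290.2°
Leg 2: dist=12738.5 km, bearing=70.6°
Leg 3: dist=5208.4 km, bearing=185.9°
Leg 4: dist=14279.6 km, bearing=309.6°
Total: 43678.2 km

Leg 1: φ1=0.6956114, φ2=0.1143278, Δφ=-0.5812837, Δλ=-1.9720161 rad; a=sin²(Δφ/2)+cosφ1·cosφ2·sin²(Δλ/2)=0.6123693328; c=2·atan2(√a, √(1-a))=1.797471160; dist=6371·c=11451.689 ≈ 11451.7 km; running total=11451.7 km
Leg 1 bearing: y=sinΔλ·cosφ2=-0.91457544, x=cosφ1·sinφ2-sinφ1·cosφ2·cosΔλ=0.33622060; θ=atan2(y, x)=-69.8153° <0 so +360° → 290.1847° ≈ 290.2°
Leg 2: φ1=0.1143278, φ2=0.2553591, Δφ=0.1410313, Δλ=2.0514740 rad; a=sin²(Δφ/2)+cosφ1·cosφ2·sin²(Δλ/2)=0.7078250864; c=2·atan2(√a, √(1-a))=1.999453862; dist=6371·c=12738.521 ≈ 12738.5 km; running total=24190.2 km
Leg 2 bearing: y=sinΔλ·cosφ2=0.85792906, x=cosφ1·sinφ2-sinφ1·cosφ2·cosΔλ=0.30198124; θ=atan2(y, x)=70.6085° ≈ 70.6°
Leg 3: φ1=0.2553591, φ2=-0.5577322, Δφ=-0.8130913, Δλ=-0.0886959 rad; a=sin²(Δφ/2)+cosφ1·cosφ2·sin²(Δλ/2)=0.1579854503; c=2·atan2(√a, √(1-a))=0.817524455; dist=6371·c=5208.448 ≈ 5208.4 km; running total=29398.6 km
Leg 3 bearing: y=sinΔλ·cosφ2=-0.07515606, x=cosφ1·sinφ2-sinφ1·cosφ2·cosΔλ=-0.72557271; θ=atan2(y, x)=-174.0863° <0 so +360° → 185.9137° ≈ 185.9°
Leg 4: φ1=-0.5577322, φ2=0.8522897, Δφ=1.4100218, Δλ=-1.9815037 rad; a=sin²(Δφ/2)+cosφ1·cosφ2·sin²(Δλ/2)=0.8107061250; c=2·atan2(√a, √(1-a))=2.241340271; dist=6371·c=14279.579 ≈ 14279.6 km; running total=43678.2 km
Leg 4 bearing: y=sinΔλ·cosφ2=-0.60351933, x=cosφ1·sinφ2-sinφ1·cosφ2·cosΔλ=0.49961108; θ=atan2(y, x)=-50.3810° <0 so +360° → 309.6190° ≈ 309.6°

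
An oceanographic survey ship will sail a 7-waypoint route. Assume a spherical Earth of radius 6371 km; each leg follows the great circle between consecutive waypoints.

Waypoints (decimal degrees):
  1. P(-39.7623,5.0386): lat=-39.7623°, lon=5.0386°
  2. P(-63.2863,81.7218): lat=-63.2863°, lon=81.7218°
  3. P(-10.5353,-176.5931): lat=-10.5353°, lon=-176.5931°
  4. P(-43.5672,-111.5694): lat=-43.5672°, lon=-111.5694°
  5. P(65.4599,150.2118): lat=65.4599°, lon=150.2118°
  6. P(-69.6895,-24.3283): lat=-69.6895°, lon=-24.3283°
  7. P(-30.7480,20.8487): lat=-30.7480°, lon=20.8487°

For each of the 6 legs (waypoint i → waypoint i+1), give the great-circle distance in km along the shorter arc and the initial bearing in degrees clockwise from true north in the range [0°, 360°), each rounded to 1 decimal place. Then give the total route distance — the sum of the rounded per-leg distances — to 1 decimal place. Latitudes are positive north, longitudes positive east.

Leg 1: dist=5491.7 km, bearing=144.8°
Leg 2: dist=9536.8 km, bearing=105.1°
Leg 3: dist=7198.2 km, bearing=133.4°
Leg 4: dist=14684.9 km, bearing=326.4°
Leg 5: dist=19491.3 km, bearing=203.7°
Leg 6: dist=5158.2 km, bearing=57.3°
Total: 61561.1 km

Leg 1: φ1=-0.6939831, φ2=-1.1045543, Δφ=-0.4105713, Δλ=1.3383743 rad; a=sin²(Δφ/2)+cosφ1·cosφ2·sin²(Δλ/2)=0.1745353567; c=2·atan2(√a, √(1-a))=0.861988398; dist=6371·c=5491.728 ≈ 5491.7 km; running total=5491.7 km
Leg 1 bearing: y=sinΔλ·cosφ2=0.43744529, x=cosφ1·sinφ2-sinφ1·cosφ2·cosΔλ=-0.62042944; θ=atan2(y, x)=144.8135° ≈ 144.8°
Leg 2: φ1=-1.1045543, φ2=-0.1838757, Δφ=0.9206786, Δλ=-4.5084455 rad; a=sin²(Δφ/2)+cosφ1·cosφ2·sin²(Δλ/2)=0.4630923556; c=2·atan2(√a, √(1-a))=1.496913840; dist=6371·c=9536.838 ≈ 9536.8 km; running total=15028.5 km
Leg 2 bearing: y=sinΔλ·cosφ2=0.96276732, x=cosφ1·sinφ2-sinφ1·cosφ2·cosΔλ=-0.26005843; θ=atan2(y, x)=105.1157° ≈ 105.1°
Leg 3: φ1=-0.1838757, φ2=-0.7603911, Δφ=-0.5765154, Δλ=1.1348777 rad; a=sin²(Δφ/2)+cosφ1·cosφ2·sin²(Δλ/2)=0.2865994858; c=2·atan2(√a, √(1-a))=1.129843848; dist=6371·c=7198.235 ≈ 7198.2 km; running total=22226.7 km
Leg 3 bearing: y=sinΔλ·cosφ2=0.65680689, x=cosφ1·sinφ2-sinφ1·cosφ2·cosΔλ=-0.62164748; θ=atan2(y, x)=133.4247° ≈ 133.4°
Leg 4: φ1=-0.7603911, φ2=1.1424908, Δφ=1.9028819, Δλ=4.5689439 rad; a=sin²(Δφ/2)+cosφ1·cosφ2·sin²(Δλ/2)=0.8349846044; c=2·atan2(√a, √(1-a))=2.304963638; dist=6371·c=14684.923 ≈ 14684.9 km; running total=36911.6 km
Leg 4 bearing: y=sinΔλ·cosφ2=-0.41106430, x=cosφ1·sinφ2-sinφ1·cosφ2·cosΔλ=0.61819689; θ=atan2(y, x)=-33.6216° <0 so +360° → 326.3784° ≈ 326.4°
Leg 5: φ1=1.1424908, φ2=-1.2163112, Δφ=-2.3588020, Δλ=-3.0462994 rad; a=sin²(Δφ/2)+cosφ1·cosφ2·sin²(Δλ/2)=0.9983112201; c=2·atan2(√a, √(1-a))=3.059379968; dist=6371·c=19491.310 ≈ 19491.3 km; running total=56402.9 km
Leg 5 bearing: y=sinΔλ·cosφ2=-0.03302696, x=cosφ1·sinφ2-sinφ1·cosφ2·cosΔλ=-0.07518598; θ=atan2(y, x)=-156.2855° <0 so +360° → 203.7145° ≈ 203.7°
Leg 6: φ1=-1.2163112, φ2=-0.5366538, Δφ=0.6796574, Δλ=0.7884874 rad; a=sin²(Δφ/2)+cosφ1·cosφ2·sin²(Δλ/2)=0.1551191432; c=2·atan2(√a, √(1-a))=0.809636434; dist=6371·c=5158.194 ≈ 5158.2 km; running total=61561.1 km
Leg 6 bearing: y=sinΔλ·cosφ2=0.60957916, x=cosφ1·sinφ2-sinφ1·cosφ2·cosΔλ=0.39069429; θ=atan2(y, x)=57.3432° ≈ 57.3°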